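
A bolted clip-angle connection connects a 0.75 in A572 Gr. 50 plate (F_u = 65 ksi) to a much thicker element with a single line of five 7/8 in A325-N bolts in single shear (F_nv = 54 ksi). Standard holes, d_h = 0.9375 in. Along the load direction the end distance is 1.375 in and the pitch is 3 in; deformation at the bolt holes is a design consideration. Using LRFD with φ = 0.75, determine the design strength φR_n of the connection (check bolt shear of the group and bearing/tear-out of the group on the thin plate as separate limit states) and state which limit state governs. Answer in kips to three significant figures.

122 kips (bolt shear governs)

Bolt shear: A_b = π·0.875²/4 = 0.6013 in²; R_n = 54 × 0.6013 × 5 × 1 = 162.4 kips → 0.75 × 162.4 = 122 kips.
Bearing (1.2 l_c t F_u ≤ 2.4 d t F_u): upper limit = 2.4·0.875·0.75·65 = 102.4 kips.
  Edge l_c = 1.375 − 0.9375/2 = 0.9062 → r_n = 53.02 kips; interior l_c = 3 − 0.9375 = 2.062 → r_n = 102.4 kips.
  R_n,bearing = 1·53.02 + 4·102.4 = 462.5 kips → 0.75 × 462.5 = 347 kips.
Bolt shear governs: 122 kips.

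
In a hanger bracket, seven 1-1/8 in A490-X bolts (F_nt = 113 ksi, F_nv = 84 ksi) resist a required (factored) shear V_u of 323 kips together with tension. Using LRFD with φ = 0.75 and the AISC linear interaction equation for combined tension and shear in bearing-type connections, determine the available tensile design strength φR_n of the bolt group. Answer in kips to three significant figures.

A_b = π·1.125²/4 = 0.994 in²; f_rv = 323 / (7 × 0.994) = 46.42 ksi.
F'_nt = 1.3 F_nt − (F_nt / φF_nv) f_rv = 1.3·113 − (113/(0.75·84))·46.42 = 63.64 ksi, capped at F_nt → F'_nt = 63.64 ksi.
R_n = F'_nt · A_b · n = 63.64 × 0.994 × 7 = 442.8 kips.
Design strength φR_n = 0.75 × 442.8 = 332 kips.

332 kips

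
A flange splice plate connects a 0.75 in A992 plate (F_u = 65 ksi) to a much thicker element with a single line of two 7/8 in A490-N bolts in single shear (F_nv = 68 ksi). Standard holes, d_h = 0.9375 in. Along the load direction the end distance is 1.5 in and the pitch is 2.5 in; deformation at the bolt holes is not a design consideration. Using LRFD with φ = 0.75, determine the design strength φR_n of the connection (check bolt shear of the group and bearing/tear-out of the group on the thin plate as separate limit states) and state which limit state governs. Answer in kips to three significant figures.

61.3 kips (bolt shear governs)

Bolt shear: A_b = π·0.875²/4 = 0.6013 in²; R_n = 68 × 0.6013 × 2 × 1 = 81.78 kips → 0.75 × 81.78 = 61.3 kips.
Bearing (1.5 l_c t F_u ≤ 3.0 d t F_u): upper limit = 3.0·0.875·0.75·65 = 128 kips.
  Edge l_c = 1.5 − 0.9375/2 = 1.031 → r_n = 75.41 kips; interior l_c = 2.5 − 0.9375 = 1.562 → r_n = 114.3 kips.
  R_n,bearing = 1·75.41 + 1·114.3 = 189.7 kips → 0.75 × 189.7 = 142 kips.
Bolt shear governs: 61.3 kips.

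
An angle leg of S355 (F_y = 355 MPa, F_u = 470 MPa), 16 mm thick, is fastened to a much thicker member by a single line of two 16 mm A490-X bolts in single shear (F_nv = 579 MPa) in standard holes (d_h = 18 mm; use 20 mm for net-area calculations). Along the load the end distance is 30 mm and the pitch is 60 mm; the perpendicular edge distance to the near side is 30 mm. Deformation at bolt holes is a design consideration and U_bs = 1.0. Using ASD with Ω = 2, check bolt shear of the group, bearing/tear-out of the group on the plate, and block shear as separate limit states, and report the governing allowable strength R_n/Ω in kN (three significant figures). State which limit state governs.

Bolt shear: A_b = π·16²/4 = 201.1 mm²; R_n = 579 × 201.1 × 2 × 1 / 1000 = 232.8 kN → 232.8 / 2 = 116 kN.
Bearing: edge l_c = 21, r_n = 189.5 kN; interior l_c = 42, r_n = 288.8 kN; R_n = 189.5 + 1·288.8 = 478.3 kN → 239 kN.
Block shear: A_gv = 1440, A_nv = 960, A_nt = 320 mm²; R_n = min(0.6F_uA_nv, 0.6F_yA_gv) + U_bs·F_u·A_nt = 421.1 kN → 211 kN.
Bolt shear governs: 116 kN.

116 kN (bolt shear governs)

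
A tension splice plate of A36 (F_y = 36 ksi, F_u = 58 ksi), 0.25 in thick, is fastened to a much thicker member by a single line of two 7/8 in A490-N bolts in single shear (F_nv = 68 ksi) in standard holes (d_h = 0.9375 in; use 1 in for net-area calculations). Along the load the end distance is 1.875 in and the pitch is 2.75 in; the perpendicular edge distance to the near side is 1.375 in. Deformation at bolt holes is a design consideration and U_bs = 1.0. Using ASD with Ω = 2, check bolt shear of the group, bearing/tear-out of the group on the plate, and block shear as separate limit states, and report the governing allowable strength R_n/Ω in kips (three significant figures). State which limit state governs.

Bolt shear: A_b = π·0.875²/4 = 0.6013 in²; R_n = 68 × 0.6013 × 2 × 1 = 81.78 kips → 81.78 / 2 = 40.9 kips.
Bearing: edge l_c = 1.406, r_n = 24.47 kips; interior l_c = 1.812, r_n = 30.45 kips; R_n = 24.47 + 1·30.45 = 54.92 kips → 27.5 kips.
Block shear: A_gv = 1.156, A_nv = 0.7812, A_nt = 0.2188 in²; R_n = min(0.6F_uA_nv, 0.6F_yA_gv) + U_bs·F_u·A_nt = 37.66 kips → 18.8 kips.
Block shear governs: 18.8 kips.

18.8 kips (block shear governs)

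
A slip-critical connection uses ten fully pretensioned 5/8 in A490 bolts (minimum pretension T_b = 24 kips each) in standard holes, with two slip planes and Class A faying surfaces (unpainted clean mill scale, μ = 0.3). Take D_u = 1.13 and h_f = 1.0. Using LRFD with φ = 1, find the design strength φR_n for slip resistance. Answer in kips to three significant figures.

R_n = μ · D_u · h_f · T_b · n_s · n_b = 0.3 × 1.13 × 1.0 × 24 × 2 × 10 = 162.7 kips.
Design strength φR_n = 1 × 162.7 = 163 kips.

163 kips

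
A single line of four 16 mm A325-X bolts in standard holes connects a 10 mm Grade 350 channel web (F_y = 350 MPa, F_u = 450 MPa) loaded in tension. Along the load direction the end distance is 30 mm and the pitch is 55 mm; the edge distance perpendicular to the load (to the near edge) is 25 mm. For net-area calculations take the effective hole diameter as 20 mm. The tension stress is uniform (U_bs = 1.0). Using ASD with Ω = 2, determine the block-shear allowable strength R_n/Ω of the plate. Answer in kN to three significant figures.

202 kN

Shear plane L_v = 30 + 3·55 = 195 mm; A_gv = 195 × 10 = 1950 mm².
A_nv = (195 − 3.5·20) × 10 = 1250 mm².
A_nt = (25 − 0.5·20) × 10 = 150 mm².
0.6 F_u A_nv = 337.5 kN; 0.6 F_y A_gv = 409.5 kN → shear rupture governs the shear term.
R_n = 337.5 + 1.0 × 450 × 150 / 1000 = 405 kN.
Allowable strength R_n/Ω = 405 / 2 = 202 kN.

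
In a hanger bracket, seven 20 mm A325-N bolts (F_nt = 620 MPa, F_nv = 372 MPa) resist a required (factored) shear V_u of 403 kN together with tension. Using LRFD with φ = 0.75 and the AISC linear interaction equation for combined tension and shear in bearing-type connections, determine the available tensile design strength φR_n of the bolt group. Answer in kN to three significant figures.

658 kN

A_b = π·20²/4 = 314.2 mm²; f_rv = 403 × 1000 / (7 × 314.2) = 183.3 MPa.
F'_nt = 1.3 F_nt − (F_nt / φF_nv) f_rv = 1.3·620 − (620/(0.75·372))·183.3 = 398.8 MPa, capped at F_nt → F'_nt = 398.8 MPa.
R_n = F'_nt · A_b · n = 398.8 × 314.2 × 7 / 1000 = 876.9 kN.
Design strength φR_n = 0.75 × 876.9 = 658 kN.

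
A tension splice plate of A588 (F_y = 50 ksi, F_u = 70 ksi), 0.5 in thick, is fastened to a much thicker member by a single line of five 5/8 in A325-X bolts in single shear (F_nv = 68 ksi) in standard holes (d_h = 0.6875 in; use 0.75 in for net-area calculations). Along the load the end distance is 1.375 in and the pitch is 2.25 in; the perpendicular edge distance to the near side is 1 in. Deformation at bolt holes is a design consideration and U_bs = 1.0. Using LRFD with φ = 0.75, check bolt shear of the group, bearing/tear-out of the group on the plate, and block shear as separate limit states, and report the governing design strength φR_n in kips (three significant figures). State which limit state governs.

Bolt shear: A_b = π·0.625²/4 = 0.3068 in²; R_n = 68 × 0.3068 × 5 × 1 = 104.3 kips → 0.75 × 104.3 = 78.2 kips.
Bearing: edge l_c = 1.031, r_n = 43.31 kips; interior l_c = 1.562, r_n = 52.5 kips; R_n = 43.31 + 4·52.5 = 253.3 kips → 190 kips.
Block shear: A_gv = 5.188, A_nv = 3.5, A_nt = 0.3125 in²; R_n = min(0.6F_uA_nv, 0.6F_yA_gv) + U_bs·F_u·A_nt = 168.9 kips → 127 kips.
Bolt shear governs: 78.2 kips.

78.2 kips (bolt shear governs)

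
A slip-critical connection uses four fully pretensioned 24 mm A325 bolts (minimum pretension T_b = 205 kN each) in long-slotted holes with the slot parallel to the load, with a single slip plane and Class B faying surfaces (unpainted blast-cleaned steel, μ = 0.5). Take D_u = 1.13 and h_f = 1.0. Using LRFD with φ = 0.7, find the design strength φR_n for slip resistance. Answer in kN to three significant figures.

R_n = μ · D_u · h_f · T_b · n_s · n_b = 0.5 × 1.13 × 1.0 × 205 × 1 × 4 = 463.3 kN.
Design strength φR_n = 0.7 × 463.3 = 324 kN.

324 kN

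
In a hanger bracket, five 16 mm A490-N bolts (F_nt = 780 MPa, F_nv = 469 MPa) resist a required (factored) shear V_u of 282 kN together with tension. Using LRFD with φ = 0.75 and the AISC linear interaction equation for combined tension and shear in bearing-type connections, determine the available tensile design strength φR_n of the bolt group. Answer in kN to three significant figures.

296 kN

A_b = π·16²/4 = 201.1 mm²; f_rv = 282 × 1000 / (5 × 201.1) = 280.5 MPa.
F'_nt = 1.3 F_nt − (F_nt / φF_nv) f_rv = 1.3·780 − (780/(0.75·469))·280.5 = 392 MPa, capped at F_nt → F'_nt = 392 MPa.
R_n = F'_nt · A_b · n = 392 × 201.1 × 5 / 1000 = 394.1 kN.
Design strength φR_n = 0.75 × 394.1 = 296 kN.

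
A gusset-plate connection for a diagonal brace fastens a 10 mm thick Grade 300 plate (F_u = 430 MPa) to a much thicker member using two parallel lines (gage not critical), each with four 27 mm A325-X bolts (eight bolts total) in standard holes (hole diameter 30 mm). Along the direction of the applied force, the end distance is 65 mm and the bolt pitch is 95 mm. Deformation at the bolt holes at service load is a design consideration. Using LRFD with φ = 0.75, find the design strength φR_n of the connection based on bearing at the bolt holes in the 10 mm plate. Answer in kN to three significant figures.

Per bolt r_n = 1.2 l_c t F_u ≤ 2.4 d t F_u; upper limit = 2.4 × 27 × 10 × 430 / 1000 = 278.6 kN.
Edge bolt: l_c = 65 − 30/2 = 50 mm → 1.2 × 50 × 10 × 430 / 1000 = 258 → r_n = 258 kN.
Interior bolts: l_c = 95 − 30 = 65 mm → 1.2 × 65 × 10 × 430 / 1000 = 335.4 → r_n = 278.6 kN.
R_n = 2 × 258 + 6 × 278.6 = 2188 kN.
Design strength φR_n = 0.75 × 2188 = 1640 kN.

1640 kN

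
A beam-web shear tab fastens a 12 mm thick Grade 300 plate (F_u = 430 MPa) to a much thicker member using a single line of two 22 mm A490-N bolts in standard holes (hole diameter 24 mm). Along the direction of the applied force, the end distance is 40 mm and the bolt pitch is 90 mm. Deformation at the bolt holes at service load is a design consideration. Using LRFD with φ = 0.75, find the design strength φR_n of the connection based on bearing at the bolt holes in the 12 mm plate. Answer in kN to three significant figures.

Per bolt r_n = 1.2 l_c t F_u ≤ 2.4 d t F_u; upper limit = 2.4 × 22 × 12 × 430 / 1000 = 272.4 kN.
Edge bolt: l_c = 40 − 24/2 = 28 mm → 1.2 × 28 × 12 × 430 / 1000 = 173.4 → r_n = 173.4 kN.
Interior bolts: l_c = 90 − 24 = 66 mm → 1.2 × 66 × 12 × 430 / 1000 = 408.7 → r_n = 272.4 kN.
R_n = 1 × 173.4 + 1 × 272.4 = 445.8 kN.
Design strength φR_n = 0.75 × 445.8 = 334 kN.

334 kN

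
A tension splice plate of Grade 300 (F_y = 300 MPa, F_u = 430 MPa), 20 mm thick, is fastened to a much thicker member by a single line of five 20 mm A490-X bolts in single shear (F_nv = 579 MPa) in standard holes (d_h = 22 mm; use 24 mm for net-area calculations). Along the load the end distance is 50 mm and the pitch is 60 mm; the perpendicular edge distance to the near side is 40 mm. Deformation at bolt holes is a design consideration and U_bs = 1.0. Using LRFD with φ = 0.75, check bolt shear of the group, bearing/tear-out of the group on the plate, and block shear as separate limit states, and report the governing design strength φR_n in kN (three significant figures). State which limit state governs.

Bolt shear: A_b = π·20²/4 = 314.2 mm²; R_n = 579 × 314.2 × 5 × 1 / 1000 = 909.5 kN → 0.75 × 909.5 = 682 kN.
Bearing: edge l_c = 39, r_n = 402.5 kN; interior l_c = 38, r_n = 392.2 kN; R_n = 402.5 + 4·392.2 = 1971 kN → 1480 kN.
Block shear: A_gv = 5800, A_nv = 3640, A_nt = 560 mm²; R_n = min(0.6F_uA_nv, 0.6F_yA_gv) + U_bs·F_u·A_nt = 1180 kN → 885 kN.
Bolt shear governs: 682 kN.

682 kN (bolt shear governs)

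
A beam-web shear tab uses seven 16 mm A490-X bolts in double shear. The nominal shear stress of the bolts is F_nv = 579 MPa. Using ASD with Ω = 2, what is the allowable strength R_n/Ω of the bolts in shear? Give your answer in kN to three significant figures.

815 kN

A_b = π × 16² / 4 = 201.1 mm².
R_n = F_nv · A_b · n · n_s = 579 × 201.1 × 7 × 2 / 1000 = 1630 kN.
Allowable strength R_n/Ω = 1630 / 2 = 815 kN.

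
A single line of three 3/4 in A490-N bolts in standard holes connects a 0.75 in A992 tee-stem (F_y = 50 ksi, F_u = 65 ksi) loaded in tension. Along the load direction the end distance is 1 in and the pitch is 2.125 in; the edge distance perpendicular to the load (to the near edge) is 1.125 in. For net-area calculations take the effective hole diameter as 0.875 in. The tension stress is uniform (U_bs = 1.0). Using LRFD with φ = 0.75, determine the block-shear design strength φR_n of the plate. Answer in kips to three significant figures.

92.3 kips

Shear plane L_v = 1 + 2·2.125 = 5.25 in; A_gv = 5.25 × 0.75 = 3.938 in².
A_nv = (5.25 − 2.5·0.875) × 0.75 = 2.297 in².
A_nt = (1.125 − 0.5·0.875) × 0.75 = 0.5156 in².
0.6 F_u A_nv = 89.58 kips; 0.6 F_y A_gv = 118.1 kips → shear rupture governs the shear term.
R_n = 89.58 + 1.0 × 65 × 0.5156 = 123.1 kips.
Design strength φR_n = 0.75 × 123.1 = 92.3 kips.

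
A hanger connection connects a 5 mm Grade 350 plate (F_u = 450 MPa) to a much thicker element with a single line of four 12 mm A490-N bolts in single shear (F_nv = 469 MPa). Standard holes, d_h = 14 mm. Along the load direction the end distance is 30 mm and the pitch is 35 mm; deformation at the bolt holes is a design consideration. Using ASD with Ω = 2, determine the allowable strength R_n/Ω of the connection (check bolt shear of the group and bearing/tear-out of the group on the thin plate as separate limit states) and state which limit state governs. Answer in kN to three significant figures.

Bolt shear: A_b = π·12²/4 = 113.1 mm²; R_n = 469 × 113.1 × 4 × 1 / 1000 = 212.2 kN → 212.2 / 2 = 106 kN.
Bearing (1.2 l_c t F_u ≤ 2.4 d t F_u): upper limit = 2.4·12·5·450 / 1000 = 64.8 kN.
  Edge l_c = 30 − 14/2 = 23 → r_n = 62.1 kN; interior l_c = 35 − 14 = 21 → r_n = 56.7 kN.
  R_n,bearing = 1·62.1 + 3·56.7 = 232.2 kN → 232.2 / 2 = 116 kN.
Bolt shear governs: 106 kN.

106 kN (bolt shear governs)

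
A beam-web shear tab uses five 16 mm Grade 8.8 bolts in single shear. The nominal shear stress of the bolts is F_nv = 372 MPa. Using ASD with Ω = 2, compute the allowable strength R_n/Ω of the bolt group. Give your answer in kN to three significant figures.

187 kN

A_b = π × 16² / 4 = 201.1 mm².
R_n = F_nv · A_b · n · n_s = 372 × 201.1 × 5 × 1 / 1000 = 374 kN.
Allowable strength R_n/Ω = 374 / 2 = 187 kN.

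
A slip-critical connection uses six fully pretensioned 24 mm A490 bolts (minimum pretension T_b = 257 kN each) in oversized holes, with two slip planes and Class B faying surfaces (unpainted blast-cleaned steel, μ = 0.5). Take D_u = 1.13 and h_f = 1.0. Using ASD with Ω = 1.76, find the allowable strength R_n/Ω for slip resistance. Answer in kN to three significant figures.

R_n = μ · D_u · h_f · T_b · n_s · n_b = 0.5 × 1.13 × 1.0 × 257 × 2 × 6 = 1742 kN.
Allowable strength R_n/Ω = 1742 / 1.76 = 990 kN.

990 kN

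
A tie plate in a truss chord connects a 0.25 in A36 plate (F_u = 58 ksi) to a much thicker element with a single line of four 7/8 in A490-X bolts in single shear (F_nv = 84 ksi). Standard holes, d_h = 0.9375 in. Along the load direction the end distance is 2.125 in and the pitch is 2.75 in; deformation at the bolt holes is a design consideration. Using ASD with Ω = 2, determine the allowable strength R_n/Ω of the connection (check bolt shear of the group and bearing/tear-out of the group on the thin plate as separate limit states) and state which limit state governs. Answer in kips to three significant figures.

Bolt shear: A_b = π·0.875²/4 = 0.6013 in²; R_n = 84 × 0.6013 × 4 × 1 = 202 kips → 202 / 2 = 101 kips.
Bearing (1.2 l_c t F_u ≤ 2.4 d t F_u): upper limit = 2.4·0.875·0.25·58 = 30.45 kips.
  Edge l_c = 2.125 − 0.9375/2 = 1.656 → r_n = 28.82 kips; interior l_c = 2.75 − 0.9375 = 1.812 → r_n = 30.45 kips.
  R_n,bearing = 1·28.82 + 3·30.45 = 120.2 kips → 120.2 / 2 = 60.1 kips.
Bearing governs: 60.1 kips.

60.1 kips (bearing governs)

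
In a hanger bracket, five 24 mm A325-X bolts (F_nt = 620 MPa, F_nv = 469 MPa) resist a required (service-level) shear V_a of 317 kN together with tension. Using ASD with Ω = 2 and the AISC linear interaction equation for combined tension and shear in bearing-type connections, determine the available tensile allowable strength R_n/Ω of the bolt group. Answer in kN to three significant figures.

493 kN

A_b = π·24²/4 = 452.4 mm²; f_rv = 317 × 1000 / (5 × 452.4) = 140.1 MPa.
F'_nt = 1.3 F_nt − (Ω F_nt / F_nv) f_rv = 1.3·620 − (2·620/469)·140.1 = 435.5 MPa, capped at F_nt → F'_nt = 435.5 MPa.
R_n = F'_nt · A_b · n = 435.5 × 452.4 × 5 / 1000 = 985 kN.
Allowable strength R_n/Ω = 985 / 2 = 493 kN.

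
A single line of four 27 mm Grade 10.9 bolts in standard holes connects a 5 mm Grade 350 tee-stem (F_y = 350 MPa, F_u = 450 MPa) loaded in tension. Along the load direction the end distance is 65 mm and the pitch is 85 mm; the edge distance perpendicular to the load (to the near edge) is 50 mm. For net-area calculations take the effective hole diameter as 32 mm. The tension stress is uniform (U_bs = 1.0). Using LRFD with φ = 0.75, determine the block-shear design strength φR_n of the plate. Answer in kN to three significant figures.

268 kN

Shear plane L_v = 65 + 3·85 = 320 mm; A_gv = 320 × 5 = 1600 mm².
A_nv = (320 − 3.5·32) × 5 = 1040 mm².
A_nt = (50 − 0.5·32) × 5 = 170 mm².
0.6 F_u A_nv = 280.8 kN; 0.6 F_y A_gv = 336 kN → shear rupture governs the shear term.
R_n = 280.8 + 1.0 × 450 × 170 / 1000 = 357.3 kN.
Design strength φR_n = 0.75 × 357.3 = 268 kN.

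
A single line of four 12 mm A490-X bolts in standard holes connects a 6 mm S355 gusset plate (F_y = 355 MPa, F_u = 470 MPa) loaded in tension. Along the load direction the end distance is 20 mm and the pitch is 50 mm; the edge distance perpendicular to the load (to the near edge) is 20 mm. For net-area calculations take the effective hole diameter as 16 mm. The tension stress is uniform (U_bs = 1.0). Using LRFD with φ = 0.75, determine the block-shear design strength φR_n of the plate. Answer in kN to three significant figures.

170 kN

Shear plane L_v = 20 + 3·50 = 170 mm; A_gv = 170 × 6 = 1020 mm².
A_nv = (170 − 3.5·16) × 6 = 684 mm².
A_nt = (20 − 0.5·16) × 6 = 72 mm².
0.6 F_u A_nv = 192.9 kN; 0.6 F_y A_gv = 217.3 kN → shear rupture governs the shear term.
R_n = 192.9 + 1.0 × 470 × 72 / 1000 = 226.7 kN.
Design strength φR_n = 0.75 × 226.7 = 170 kN.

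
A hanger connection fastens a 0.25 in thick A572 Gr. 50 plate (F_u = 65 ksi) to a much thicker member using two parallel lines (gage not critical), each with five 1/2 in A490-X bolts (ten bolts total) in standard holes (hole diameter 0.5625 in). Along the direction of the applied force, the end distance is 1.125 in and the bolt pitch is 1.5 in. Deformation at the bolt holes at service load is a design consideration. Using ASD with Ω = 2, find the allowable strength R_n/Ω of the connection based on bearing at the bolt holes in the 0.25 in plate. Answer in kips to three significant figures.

89.6 kips

Per bolt r_n = 1.2 l_c t F_u ≤ 2.4 d t F_u; upper limit = 2.4 × 0.5 × 0.25 × 65 = 19.5 kips.
Edge bolt: l_c = 1.125 − 0.5625/2 = 0.8438 in → 1.2 × 0.8438 × 0.25 × 65 = 16.45 → r_n = 16.45 kips.
Interior bolts: l_c = 1.5 − 0.5625 = 0.9375 in → 1.2 × 0.9375 × 0.25 × 65 = 18.28 → r_n = 18.28 kips.
R_n = 2 × 16.45 + 8 × 18.28 = 179.2 kips.
Allowable strength R_n/Ω = 179.2 / 2 = 89.6 kips.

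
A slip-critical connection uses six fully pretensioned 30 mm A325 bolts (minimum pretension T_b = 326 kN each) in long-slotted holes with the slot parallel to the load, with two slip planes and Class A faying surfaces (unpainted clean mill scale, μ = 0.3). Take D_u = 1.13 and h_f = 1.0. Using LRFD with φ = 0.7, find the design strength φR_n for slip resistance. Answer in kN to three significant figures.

928 kN

R_n = μ · D_u · h_f · T_b · n_s · n_b = 0.3 × 1.13 × 1.0 × 326 × 2 × 6 = 1326 kN.
Design strength φR_n = 0.7 × 1326 = 928 kN.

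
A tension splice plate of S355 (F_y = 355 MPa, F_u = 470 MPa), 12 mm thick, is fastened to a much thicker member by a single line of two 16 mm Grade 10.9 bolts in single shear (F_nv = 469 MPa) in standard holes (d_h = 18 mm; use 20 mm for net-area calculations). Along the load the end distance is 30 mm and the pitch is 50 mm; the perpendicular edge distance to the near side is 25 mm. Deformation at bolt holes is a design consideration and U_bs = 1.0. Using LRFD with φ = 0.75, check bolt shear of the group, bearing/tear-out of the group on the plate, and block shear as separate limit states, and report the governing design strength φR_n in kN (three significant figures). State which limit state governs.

Bolt shear: A_b = π·16²/4 = 201.1 mm²; R_n = 469 × 201.1 × 2 × 1 / 1000 = 188.6 kN → 0.75 × 188.6 = 141 kN.
Bearing: edge l_c = 21, r_n = 142.1 kN; interior l_c = 32, r_n = 216.6 kN; R_n = 142.1 + 1·216.6 = 358.7 kN → 269 kN.
Block shear: A_gv = 960, A_nv = 600, A_nt = 180 mm²; R_n = min(0.6F_uA_nv, 0.6F_yA_gv) + U_bs·F_u·A_nt = 253.8 kN → 190 kN.
Bolt shear governs: 141 kN.

141 kN (bolt shear governs)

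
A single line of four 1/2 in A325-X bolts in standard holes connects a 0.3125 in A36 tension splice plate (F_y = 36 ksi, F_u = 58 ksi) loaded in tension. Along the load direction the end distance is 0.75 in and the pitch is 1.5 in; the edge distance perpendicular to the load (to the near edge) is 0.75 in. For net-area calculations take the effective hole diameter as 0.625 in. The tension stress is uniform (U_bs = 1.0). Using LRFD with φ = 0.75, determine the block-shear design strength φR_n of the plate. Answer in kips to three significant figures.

30.9 kips

Shear plane L_v = 0.75 + 3·1.5 = 5.25 in; A_gv = 5.25 × 0.3125 = 1.641 in².
A_nv = (5.25 − 3.5·0.625) × 0.3125 = 0.957 in².
A_nt = (0.75 − 0.5·0.625) × 0.3125 = 0.1367 in².
0.6 F_u A_nv = 33.3 kips; 0.6 F_y A_gv = 35.44 kips → shear rupture governs the shear term.
R_n = 33.3 + 1.0 × 58 × 0.1367 = 41.23 kips.
Design strength φR_n = 0.75 × 41.23 = 30.9 kips.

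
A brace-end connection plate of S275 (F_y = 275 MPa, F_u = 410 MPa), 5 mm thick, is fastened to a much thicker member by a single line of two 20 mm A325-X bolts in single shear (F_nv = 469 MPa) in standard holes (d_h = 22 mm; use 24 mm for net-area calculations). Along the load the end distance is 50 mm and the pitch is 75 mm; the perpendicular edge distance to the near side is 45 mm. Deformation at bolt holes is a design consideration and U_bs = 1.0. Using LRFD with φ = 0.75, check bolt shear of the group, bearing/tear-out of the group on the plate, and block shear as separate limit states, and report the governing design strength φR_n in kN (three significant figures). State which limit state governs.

128 kN (block shear governs)

Bolt shear: A_b = π·20²/4 = 314.2 mm²; R_n = 469 × 314.2 × 2 × 1 / 1000 = 294.7 kN → 0.75 × 294.7 = 221 kN.
Bearing: edge l_c = 39, r_n = 95.94 kN; interior l_c = 53, r_n = 98.4 kN; R_n = 95.94 + 1·98.4 = 194.3 kN → 146 kN.
Block shear: A_gv = 625, A_nv = 445, A_nt = 165 mm²; R_n = min(0.6F_uA_nv, 0.6F_yA_gv) + U_bs·F_u·A_nt = 170.8 kN → 128 kN.
Block shear governs: 128 kN.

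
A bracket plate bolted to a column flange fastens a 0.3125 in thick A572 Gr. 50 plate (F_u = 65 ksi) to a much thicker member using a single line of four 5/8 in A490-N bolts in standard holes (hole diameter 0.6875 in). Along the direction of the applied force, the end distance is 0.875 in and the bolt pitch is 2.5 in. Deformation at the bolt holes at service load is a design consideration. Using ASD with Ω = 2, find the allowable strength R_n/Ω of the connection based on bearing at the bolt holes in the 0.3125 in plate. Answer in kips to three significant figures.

Per bolt r_n = 1.2 l_c t F_u ≤ 2.4 d t F_u; upper limit = 2.4 × 0.625 × 0.3125 × 65 = 30.47 kips.
Edge bolt: l_c = 0.875 − 0.6875/2 = 0.5312 in → 1.2 × 0.5312 × 0.3125 × 65 = 12.95 → r_n = 12.95 kips.
Interior bolts: l_c = 2.5 − 0.6875 = 1.812 in → 1.2 × 1.812 × 0.3125 × 65 = 44.18 → r_n = 30.47 kips.
R_n = 1 × 12.95 + 3 × 30.47 = 104.4 kips.
Allowable strength R_n/Ω = 104.4 / 2 = 52.2 kips.

52.2 kips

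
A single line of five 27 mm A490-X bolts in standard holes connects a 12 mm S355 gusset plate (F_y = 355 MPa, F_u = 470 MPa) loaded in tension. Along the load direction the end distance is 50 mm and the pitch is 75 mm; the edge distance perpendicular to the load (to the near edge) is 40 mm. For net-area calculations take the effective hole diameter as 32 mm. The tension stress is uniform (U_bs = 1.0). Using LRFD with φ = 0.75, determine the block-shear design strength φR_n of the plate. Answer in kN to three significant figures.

624 kN

Shear plane L_v = 50 + 4·75 = 350 mm; A_gv = 350 × 12 = 4200 mm².
A_nv = (350 − 4.5·32) × 12 = 2472 mm².
A_nt = (40 − 0.5·32) × 12 = 288 mm².
0.6 F_u A_nv = 697.1 kN; 0.6 F_y A_gv = 894.6 kN → shear rupture governs the shear term.
R_n = 697.1 + 1.0 × 470 × 288 / 1000 = 832.5 kN.
Design strength φR_n = 0.75 × 832.5 = 624 kN.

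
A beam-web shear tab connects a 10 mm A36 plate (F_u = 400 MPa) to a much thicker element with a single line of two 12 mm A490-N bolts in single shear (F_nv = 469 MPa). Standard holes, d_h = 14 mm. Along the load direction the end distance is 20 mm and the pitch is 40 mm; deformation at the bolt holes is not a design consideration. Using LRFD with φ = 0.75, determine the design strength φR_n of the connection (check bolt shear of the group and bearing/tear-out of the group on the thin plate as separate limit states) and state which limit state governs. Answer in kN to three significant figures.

79.6 kN (bolt shear governs)

Bolt shear: A_b = π·12²/4 = 113.1 mm²; R_n = 469 × 113.1 × 2 × 1 / 1000 = 106.1 kN → 0.75 × 106.1 = 79.6 kN.
Bearing (1.5 l_c t F_u ≤ 3.0 d t F_u): upper limit = 3.0·12·10·400 / 1000 = 144 kN.
  Edge l_c = 20 − 14/2 = 13 → r_n = 78 kN; interior l_c = 40 − 14 = 26 → r_n = 144 kN.
  R_n,bearing = 1·78 + 1·144 = 222 kN → 0.75 × 222 = 166 kN.
Bolt shear governs: 79.6 kN.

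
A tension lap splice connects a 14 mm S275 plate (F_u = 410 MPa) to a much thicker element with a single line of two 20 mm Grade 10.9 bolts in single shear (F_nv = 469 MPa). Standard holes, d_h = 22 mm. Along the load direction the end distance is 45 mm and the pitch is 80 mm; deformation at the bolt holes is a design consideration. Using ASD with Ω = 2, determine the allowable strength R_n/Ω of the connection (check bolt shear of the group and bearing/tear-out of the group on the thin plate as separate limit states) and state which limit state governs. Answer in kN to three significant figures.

Bolt shear: A_b = π·20²/4 = 314.2 mm²; R_n = 469 × 314.2 × 2 × 1 / 1000 = 294.7 kN → 294.7 / 2 = 147 kN.
Bearing (1.2 l_c t F_u ≤ 2.4 d t F_u): upper limit = 2.4·20·14·410 / 1000 = 275.5 kN.
  Edge l_c = 45 − 22/2 = 34 → r_n = 234.2 kN; interior l_c = 80 − 22 = 58 → r_n = 275.5 kN.
  R_n,bearing = 1·234.2 + 1·275.5 = 509.7 kN → 509.7 / 2 = 255 kN.
Bolt shear governs: 147 kN.

147 kN (bolt shear governs)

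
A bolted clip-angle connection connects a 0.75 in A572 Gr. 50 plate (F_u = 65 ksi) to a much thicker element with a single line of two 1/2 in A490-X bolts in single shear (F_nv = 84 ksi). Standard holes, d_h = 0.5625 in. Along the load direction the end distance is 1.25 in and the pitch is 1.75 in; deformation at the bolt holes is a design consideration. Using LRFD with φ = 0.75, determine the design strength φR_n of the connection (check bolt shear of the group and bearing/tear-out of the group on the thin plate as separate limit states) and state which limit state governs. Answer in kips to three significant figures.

24.7 kips (bolt shear governs)

Bolt shear: A_b = π·0.5²/4 = 0.1963 in²; R_n = 84 × 0.1963 × 2 × 1 = 32.99 kips → 0.75 × 32.99 = 24.7 kips.
Bearing (1.2 l_c t F_u ≤ 2.4 d t F_u): upper limit = 2.4·0.5·0.75·65 = 58.5 kips.
  Edge l_c = 1.25 − 0.5625/2 = 0.9688 → r_n = 56.67 kips; interior l_c = 1.75 − 0.5625 = 1.188 → r_n = 58.5 kips.
  R_n,bearing = 1·56.67 + 1·58.5 = 115.2 kips → 0.75 × 115.2 = 86.4 kips.
Bolt shear governs: 24.7 kips.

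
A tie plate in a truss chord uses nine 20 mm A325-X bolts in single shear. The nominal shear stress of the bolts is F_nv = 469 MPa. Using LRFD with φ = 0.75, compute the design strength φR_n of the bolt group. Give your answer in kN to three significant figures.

995 kN

A_b = π × 20² / 4 = 314.2 mm².
R_n = F_nv · A_b · n · n_s = 469 × 314.2 × 9 × 1 / 1000 = 1326 kN.
Design strength φR_n = 0.75 × 1326 = 995 kN.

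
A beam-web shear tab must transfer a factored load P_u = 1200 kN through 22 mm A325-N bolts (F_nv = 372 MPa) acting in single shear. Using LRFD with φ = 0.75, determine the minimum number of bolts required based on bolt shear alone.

A_b = π·22²/4 = 380.1 mm².
Per-bolt design strength φR_n = 0.75 × 372 × 380.1 × 1 / 1000 = 106.1 kN.
n ≥ 1200 / 106.1 = 11.31 → use 12 bolts.

12 bolts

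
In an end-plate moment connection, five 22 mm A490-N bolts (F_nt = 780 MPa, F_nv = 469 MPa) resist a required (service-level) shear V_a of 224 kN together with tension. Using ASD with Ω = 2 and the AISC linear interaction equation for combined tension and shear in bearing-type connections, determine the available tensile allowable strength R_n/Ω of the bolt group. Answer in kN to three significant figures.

591 kN

A_b = π·22²/4 = 380.1 mm²; f_rv = 224 × 1000 / (5 × 380.1) = 117.9 MPa.
F'_nt = 1.3 F_nt − (Ω F_nt / F_nv) f_rv = 1.3·780 − (2·780/469)·117.9 = 622 MPa, capped at F_nt → F'_nt = 622 MPa.
R_n = F'_nt · A_b · n = 622 × 380.1 × 5 / 1000 = 1182 kN.
Allowable strength R_n/Ω = 1182 / 2 = 591 kN.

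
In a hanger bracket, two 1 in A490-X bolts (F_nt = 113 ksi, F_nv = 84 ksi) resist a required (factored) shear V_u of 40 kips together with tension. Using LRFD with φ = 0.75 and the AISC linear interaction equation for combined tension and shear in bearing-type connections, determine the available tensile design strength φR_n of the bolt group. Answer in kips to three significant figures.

A_b = π·1²/4 = 0.7854 in²; f_rv = 40 / (2 × 0.7854) = 25.46 ksi.
F'_nt = 1.3 F_nt − (F_nt / φF_nv) f_rv = 1.3·113 − (113/(0.75·84))·25.46 = 101.2 ksi, capped at F_nt → F'_nt = 101.2 ksi.
R_n = F'_nt · A_b · n = 101.2 × 0.7854 × 2 = 159 kips.
Design strength φR_n = 0.75 × 159 = 119 kips.

119 kips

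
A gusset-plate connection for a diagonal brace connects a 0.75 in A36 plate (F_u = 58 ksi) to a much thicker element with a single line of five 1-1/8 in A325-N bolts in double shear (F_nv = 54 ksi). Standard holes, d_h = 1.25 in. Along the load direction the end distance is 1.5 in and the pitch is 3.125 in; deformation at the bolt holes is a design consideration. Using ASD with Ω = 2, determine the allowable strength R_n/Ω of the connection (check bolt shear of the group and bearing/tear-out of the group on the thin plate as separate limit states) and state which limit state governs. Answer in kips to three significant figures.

219 kips (bearing governs)

Bolt shear: A_b = π·1.125²/4 = 0.994 in²; R_n = 54 × 0.994 × 5 × 2 = 536.8 kips → 536.8 / 2 = 268 kips.
Bearing (1.2 l_c t F_u ≤ 2.4 d t F_u): upper limit = 2.4·1.125·0.75·58 = 117.4 kips.
  Edge l_c = 1.5 − 1.25/2 = 0.875 → r_n = 45.68 kips; interior l_c = 3.125 − 1.25 = 1.875 → r_n = 97.88 kips.
  R_n,bearing = 1·45.68 + 4·97.88 = 437.2 kips → 437.2 / 2 = 219 kips.
Bearing governs: 219 kips.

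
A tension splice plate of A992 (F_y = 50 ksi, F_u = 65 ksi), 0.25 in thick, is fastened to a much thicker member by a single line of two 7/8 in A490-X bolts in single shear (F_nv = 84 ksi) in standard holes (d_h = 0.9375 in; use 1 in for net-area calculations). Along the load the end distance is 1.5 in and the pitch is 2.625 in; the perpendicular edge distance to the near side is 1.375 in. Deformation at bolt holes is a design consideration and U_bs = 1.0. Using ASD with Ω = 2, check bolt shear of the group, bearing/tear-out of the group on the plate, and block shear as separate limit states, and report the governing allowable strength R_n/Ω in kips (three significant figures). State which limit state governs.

19.9 kips (block shear governs)

Bolt shear: A_b = π·0.875²/4 = 0.6013 in²; R_n = 84 × 0.6013 × 2 × 1 = 101 kips → 101 / 2 = 50.5 kips.
Bearing: edge l_c = 1.031, r_n = 20.11 kips; interior l_c = 1.688, r_n = 32.91 kips; R_n = 20.11 + 1·32.91 = 53.02 kips → 26.5 kips.
Block shear: A_gv = 1.031, A_nv = 0.6562, A_nt = 0.2188 in²; R_n = min(0.6F_uA_nv, 0.6F_yA_gv) + U_bs·F_u·A_nt = 39.81 kips → 19.9 kips.
Block shear governs: 19.9 kips.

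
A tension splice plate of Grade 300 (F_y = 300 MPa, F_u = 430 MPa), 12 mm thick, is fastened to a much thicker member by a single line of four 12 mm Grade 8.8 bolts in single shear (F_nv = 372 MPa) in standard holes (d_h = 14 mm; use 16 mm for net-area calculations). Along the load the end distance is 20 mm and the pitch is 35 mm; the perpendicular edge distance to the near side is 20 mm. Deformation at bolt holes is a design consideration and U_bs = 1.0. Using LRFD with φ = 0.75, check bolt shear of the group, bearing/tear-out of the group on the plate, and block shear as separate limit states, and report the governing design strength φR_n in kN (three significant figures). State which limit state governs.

126 kN (bolt shear governs)

Bolt shear: A_b = π·12²/4 = 113.1 mm²; R_n = 372 × 113.1 × 4 × 1 / 1000 = 168.3 kN → 0.75 × 168.3 = 126 kN.
Bearing: edge l_c = 13, r_n = 80.5 kN; interior l_c = 21, r_n = 130 kN; R_n = 80.5 + 3·130 = 470.6 kN → 353 kN.
Block shear: A_gv = 1500, A_nv = 828, A_nt = 144 mm²; R_n = min(0.6F_uA_nv, 0.6F_yA_gv) + U_bs·F_u·A_nt = 275.5 kN → 207 kN.
Bolt shear governs: 126 kN.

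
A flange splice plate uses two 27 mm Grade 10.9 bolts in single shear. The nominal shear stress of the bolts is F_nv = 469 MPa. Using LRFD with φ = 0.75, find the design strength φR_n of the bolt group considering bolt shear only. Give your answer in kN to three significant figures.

A_b = π × 27² / 4 = 572.6 mm².
R_n = F_nv · A_b · n · n_s = 469 × 572.6 × 2 × 1 / 1000 = 537.1 kN.
Design strength φR_n = 0.75 × 537.1 = 403 kN.

403 kN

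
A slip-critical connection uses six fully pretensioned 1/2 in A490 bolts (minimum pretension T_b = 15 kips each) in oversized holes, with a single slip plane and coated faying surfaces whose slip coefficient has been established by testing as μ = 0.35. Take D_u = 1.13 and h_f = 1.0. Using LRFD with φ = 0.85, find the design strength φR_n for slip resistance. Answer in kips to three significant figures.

R_n = μ · D_u · h_f · T_b · n_s · n_b = 0.35 × 1.13 × 1.0 × 15 × 1 × 6 = 35.59 kips.
Design strength φR_n = 0.85 × 35.59 = 30.3 kips.

30.3 kips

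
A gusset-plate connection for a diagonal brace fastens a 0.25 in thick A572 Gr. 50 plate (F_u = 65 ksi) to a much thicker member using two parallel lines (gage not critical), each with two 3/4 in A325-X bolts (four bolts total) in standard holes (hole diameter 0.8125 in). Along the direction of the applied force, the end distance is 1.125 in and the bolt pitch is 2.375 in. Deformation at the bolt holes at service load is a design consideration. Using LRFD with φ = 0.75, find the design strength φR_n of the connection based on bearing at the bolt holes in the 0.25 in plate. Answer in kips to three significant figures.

64.9 kips

Per bolt r_n = 1.2 l_c t F_u ≤ 2.4 d t F_u; upper limit = 2.4 × 0.75 × 0.25 × 65 = 29.25 kips.
Edge bolt: l_c = 1.125 − 0.8125/2 = 0.7188 in → 1.2 × 0.7188 × 0.25 × 65 = 14.02 → r_n = 14.02 kips.
Interior bolts: l_c = 2.375 − 0.8125 = 1.562 in → 1.2 × 1.562 × 0.25 × 65 = 30.47 → r_n = 29.25 kips.
R_n = 2 × 14.02 + 2 × 29.25 = 86.53 kips.
Design strength φR_n = 0.75 × 86.53 = 64.9 kips.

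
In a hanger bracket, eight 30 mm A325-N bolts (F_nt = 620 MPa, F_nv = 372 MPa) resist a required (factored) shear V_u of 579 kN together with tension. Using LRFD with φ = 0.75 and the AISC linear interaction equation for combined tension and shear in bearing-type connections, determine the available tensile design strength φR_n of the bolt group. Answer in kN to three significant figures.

A_b = π·30²/4 = 706.9 mm²; f_rv = 579 × 1000 / (8 × 706.9) = 102.4 MPa.
F'_nt = 1.3 F_nt − (F_nt / φF_nv) f_rv = 1.3·620 − (620/(0.75·372))·102.4 = 578.5 MPa, capped at F_nt → F'_nt = 578.5 MPa.
R_n = F'_nt · A_b · n = 578.5 × 706.9 × 8 / 1000 = 3271 kN.
Design strength φR_n = 0.75 × 3271 = 2450 kN.

2450 kN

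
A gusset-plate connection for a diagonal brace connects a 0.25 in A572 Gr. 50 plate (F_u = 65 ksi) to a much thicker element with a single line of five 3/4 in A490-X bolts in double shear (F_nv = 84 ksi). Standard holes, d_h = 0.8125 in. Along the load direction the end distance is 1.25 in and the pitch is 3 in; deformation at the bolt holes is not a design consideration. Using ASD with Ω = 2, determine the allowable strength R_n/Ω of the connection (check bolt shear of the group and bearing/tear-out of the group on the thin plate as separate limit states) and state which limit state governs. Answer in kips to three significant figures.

Bolt shear: A_b = π·0.75²/4 = 0.4418 in²; R_n = 84 × 0.4418 × 5 × 2 = 371.1 kips → 371.1 / 2 = 186 kips.
Bearing (1.5 l_c t F_u ≤ 3.0 d t F_u): upper limit = 3.0·0.75·0.25·65 = 36.56 kips.
  Edge l_c = 1.25 − 0.8125/2 = 0.8438 → r_n = 20.57 kips; interior l_c = 3 − 0.8125 = 2.188 → r_n = 36.56 kips.
  R_n,bearing = 1·20.57 + 4·36.56 = 166.8 kips → 166.8 / 2 = 83.4 kips.
Bearing governs: 83.4 kips.

83.4 kips (bearing governs)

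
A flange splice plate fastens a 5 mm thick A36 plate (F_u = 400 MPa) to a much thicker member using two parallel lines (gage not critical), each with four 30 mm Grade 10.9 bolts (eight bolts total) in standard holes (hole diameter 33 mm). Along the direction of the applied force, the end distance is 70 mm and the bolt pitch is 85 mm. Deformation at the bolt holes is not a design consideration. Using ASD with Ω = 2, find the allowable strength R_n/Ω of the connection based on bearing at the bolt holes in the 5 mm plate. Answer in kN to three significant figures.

Per bolt r_n = 1.5 l_c t F_u ≤ 3.0 d t F_u; upper limit = 3.0 × 30 × 5 × 400 / 1000 = 180 kN.
Edge bolt: l_c = 70 − 33/2 = 53.5 mm → 1.5 × 53.5 × 5 × 400 / 1000 = 160.5 → r_n = 160.5 kN.
Interior bolts: l_c = 85 − 33 = 52 mm → 1.5 × 52 × 5 × 400 / 1000 = 156 → r_n = 156 kN.
R_n = 2 × 160.5 + 6 × 156 = 1257 kN.
Allowable strength R_n/Ω = 1257 / 2 = 628 kN.

628 kN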